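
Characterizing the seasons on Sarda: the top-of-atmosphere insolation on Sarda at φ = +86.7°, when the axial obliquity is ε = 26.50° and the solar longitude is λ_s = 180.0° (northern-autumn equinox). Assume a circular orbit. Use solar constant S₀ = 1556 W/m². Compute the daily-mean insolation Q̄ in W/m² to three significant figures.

Solar declination: sin δ = sin ε · sin λ_s = sin 26.50° × sin 180.0° = 0.00000, so δ = +0.000°.
cos H₀ = −tan(+86.7°) tan(+0.000°) = -0.0000, H₀ = 1.5708 rad.
Bracket: H₀ sin φ sin δ + cos φ cos δ sin H₀ = 1.5708×0.99834×0.00000 + 0.05756×1.00000×1.00000 = 0.000000 + 0.057560 = 0.057560.
Q̄ = (S₀/π) × [bracket] = (1556/π) × 0.057560 = 28.51 W/m².

Q̄ ≈ 28.5 W/m²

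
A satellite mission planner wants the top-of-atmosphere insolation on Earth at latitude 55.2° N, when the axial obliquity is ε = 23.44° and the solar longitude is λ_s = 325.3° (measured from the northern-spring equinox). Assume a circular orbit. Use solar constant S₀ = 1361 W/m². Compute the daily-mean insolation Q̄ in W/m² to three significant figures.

Solar declination: sin δ = sin ε · sin λ_s = sin 23.44° × sin 325.3° = -0.22645, so δ = -13.088°.
cos H₀ = −tan(+55.2°) tan(-13.088°) = 0.3345, H₀ = 1.2297 rad.
Bracket: H₀ sin φ sin δ + cos φ cos δ sin H₀ = 1.2297×0.82115×-0.22645 + 0.57071×0.97402×0.94239 = -0.228662 + 0.523859 = 0.295197.
Q̄ = (S₀/π) × [bracket] = (1361/π) × 0.295197 = 127.9 W/m².

Q̄ ≈ 128 W/m²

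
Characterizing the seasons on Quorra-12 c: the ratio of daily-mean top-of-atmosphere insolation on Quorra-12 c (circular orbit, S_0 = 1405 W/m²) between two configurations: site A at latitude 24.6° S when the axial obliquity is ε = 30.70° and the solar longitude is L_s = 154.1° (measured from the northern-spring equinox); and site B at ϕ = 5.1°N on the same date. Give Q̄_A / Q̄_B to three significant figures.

— Configuration A (ϕ=-24.6°):
Solar declination: sin δ = sin ε · sin L_s = sin 30.70° × sin 154.1° = 0.22301, so δ = +12.886°.
cos h₀ = −tan(-24.6°) tan(+12.886°) = 0.1047, h₀ = 1.4659 rad.
Bracket: h₀ sin ϕ sin δ + cos ϕ cos δ sin h₀ = 1.4659×-0.41628×0.22301 + 0.90924×0.97482×0.99450 = -0.136086 + 0.881470 = 0.745384.
Q̄ = (S_0/π) × [bracket] = (1405/π) × 0.745384 = 333.35 W/m².
— Configuration B (ϕ=+5.1°):
cos h₀ = −tan(+5.1°) tan(+12.886°) = -0.0204, h₀ = 1.5912 rad.
Bracket: h₀ sin ϕ sin δ + cos ϕ cos δ sin h₀ = 1.5912×0.08889×0.22301 + 0.99604×0.97482×0.99979 = 0.031543 + 0.970756 = 1.002299.
Q̄ = (S_0/π) × [bracket] = (1405/π) × 1.002299 = 448.25 W/m².
Ratio Q̄_A / Q̄_B = 333.35 / 448.25 = 0.7437.

Q̄_A / Q̄_B ≈ 0.744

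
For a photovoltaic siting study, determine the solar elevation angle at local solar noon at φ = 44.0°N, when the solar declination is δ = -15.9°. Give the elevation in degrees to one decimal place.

At local noon the hour angle is zero, so the zenith angle equals |φ − δ| = |+44.0° − (-15.900°)| = 59.900°.
Elevation = 90° − 59.900° = 30.1°.

30.1°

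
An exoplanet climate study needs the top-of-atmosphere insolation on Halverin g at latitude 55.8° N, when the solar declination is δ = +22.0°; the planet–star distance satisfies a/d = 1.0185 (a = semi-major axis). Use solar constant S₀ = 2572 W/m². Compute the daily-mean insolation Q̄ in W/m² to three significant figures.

cos H₀ = −tan(+55.8°) tan(+22.000°) = -0.5945, H₀ = 2.2074 rad.
Bracket: H₀ sin φ sin δ + cos φ cos δ sin H₀ = 2.2074×0.82708×0.37461 + 0.56208×0.92718×0.80409 = 0.683924 + 0.419051 = 1.102975.
Inverse-square distance factor (a/d)² = 1.0185² = 1.037342.
Q̄ = (S₀/π) × 1.037342 × [bracket] = (2572/π) × 1.037342 × 1.102975 = 936.7 W/m².

Q̄ ≈ 937 W/m²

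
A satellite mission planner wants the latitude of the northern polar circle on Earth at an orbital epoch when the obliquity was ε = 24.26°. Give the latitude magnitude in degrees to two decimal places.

65.74°

The polar circle is the lowest latitude that experiences at least one full rotation of continuous daylight at the northern-summer solstice; it lies at |φ| = 90° − ε = 90° − 24.26° = 65.74°.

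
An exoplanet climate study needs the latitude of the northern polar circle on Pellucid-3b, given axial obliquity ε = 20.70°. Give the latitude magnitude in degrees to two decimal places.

69.30°

The polar circle is the lowest latitude that experiences at least one full rotation of continuous daylight at the northern-summer solstice; it lies at |ϕ| = 90° − ε = 90° − 20.70° = 69.30°.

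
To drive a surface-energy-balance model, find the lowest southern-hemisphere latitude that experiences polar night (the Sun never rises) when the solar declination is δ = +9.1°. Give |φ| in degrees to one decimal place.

Polar night requires cos H₀ = −tan φ tan δ ≥ 1, i.e. tan φ tan δ ≤ −1.
The boundary is |tan φ| · |tan δ| = 1, so |φ| = 90° − |δ| = 90° − 9.1° = 80.9° in the southern hemisphere.

|φ| = 80.9°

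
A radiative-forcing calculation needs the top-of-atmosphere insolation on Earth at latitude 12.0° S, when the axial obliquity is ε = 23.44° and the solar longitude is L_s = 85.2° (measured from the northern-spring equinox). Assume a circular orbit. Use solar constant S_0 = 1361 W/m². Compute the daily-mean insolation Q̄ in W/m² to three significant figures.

Q̄ ≈ 335 W/m²

Solar declination: sin δ = sin ε · sin L_s = sin 23.44° × sin 85.2° = 0.39639, so δ = +23.353°.
cos h₀ = −tan(-12.0°) tan(+23.353°) = 0.0918, h₀ = 1.4789 rad.
Bracket: h₀ sin ϕ sin δ + cos ϕ cos δ sin h₀ = 1.4789×-0.20791×0.39639 + 0.97815×0.91808×0.99578 = -0.121881 + 0.894230 = 0.772349.
Q̄ = (S_0/π) × [bracket] = (1361/π) × 0.772349 = 334.6 W/m².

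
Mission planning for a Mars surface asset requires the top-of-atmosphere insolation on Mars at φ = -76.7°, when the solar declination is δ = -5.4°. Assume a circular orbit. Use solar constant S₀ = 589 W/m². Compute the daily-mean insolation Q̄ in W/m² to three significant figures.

Q̄ ≈ 73.4 W/m²

cos H₀ = −tan(-76.7°) tan(-5.400°) = -0.3999, H₀ = 1.9822 rad.
Bracket: H₀ sin φ sin δ + cos φ cos δ sin H₀ = 1.9822×-0.97318×-0.09411 + 0.23005×0.99556×0.91657 = 0.181542 + 0.209921 = 0.391463.
Q̄ = (S₀/π) × [bracket] = (589/π) × 0.391463 = 73.39 W/m².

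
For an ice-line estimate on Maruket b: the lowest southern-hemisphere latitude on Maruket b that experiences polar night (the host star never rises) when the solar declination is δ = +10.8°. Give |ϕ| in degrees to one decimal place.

Polar night requires cos h₀ = −tan ϕ tan δ ≥ 1, i.e. tan ϕ tan δ ≤ −1.
The boundary is |tan ϕ| · |tan δ| = 1, so |ϕ| = 90° − |δ| = 90° − 10.8° = 79.2° in the southern hemisphere.

|ϕ| = 79.2°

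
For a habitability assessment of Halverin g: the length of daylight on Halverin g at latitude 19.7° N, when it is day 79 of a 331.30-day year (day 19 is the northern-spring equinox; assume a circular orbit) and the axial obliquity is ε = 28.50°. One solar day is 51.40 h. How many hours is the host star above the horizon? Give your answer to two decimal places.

28.53 h

Solar longitude: L_s = 360° × (79 − 19)/331.30 = 65.198°.
sin δ = sin 28.50° × sin 65.198° = 0.43315, so δ = +25.667°.
cos h₀ = −tan ϕ · tan δ = −tan(+19.7°) × tan(+25.667°) = -0.1721, so h₀ = 1.7437 rad = 99.91°.
Daylight = 2h₀/(2π) × 51.40 h = (1.7437/π) × 51.40 = 28.53 h.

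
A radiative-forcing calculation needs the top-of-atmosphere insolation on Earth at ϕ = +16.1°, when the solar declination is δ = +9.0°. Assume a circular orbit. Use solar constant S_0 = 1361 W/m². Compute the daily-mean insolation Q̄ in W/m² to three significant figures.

Q̄ ≈ 441 W/m²

cos h₀ = −tan(+16.1°) tan(+9.000°) = -0.0457, h₀ = 1.6165 rad.
Bracket: h₀ sin ϕ sin δ + cos ϕ cos δ sin h₀ = 1.6165×0.27731×0.15643 + 0.96078×0.98769×0.99895 = 0.070123 + 0.947956 = 1.018079.
Q̄ = (S_0/π) × [bracket] = (1361/π) × 1.018079 = 441.1 W/m².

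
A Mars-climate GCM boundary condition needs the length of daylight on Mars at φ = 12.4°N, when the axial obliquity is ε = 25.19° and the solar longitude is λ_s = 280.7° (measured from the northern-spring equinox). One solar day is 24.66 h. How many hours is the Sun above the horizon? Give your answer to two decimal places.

Solar declination: sin δ = sin ε · sin λ_s = sin 25.19° × sin 280.7° = -0.41822, so δ = -24.722°.
cos H₀ = −tan φ · tan δ = −tan(+12.4°) × tan(-24.722°) = 0.1012, so H₀ = 1.4694 rad = 84.19°.
Daylight = 2H₀/(2π) × 24.66 h = (1.4694/π) × 24.66 = 11.53 h.

11.53 h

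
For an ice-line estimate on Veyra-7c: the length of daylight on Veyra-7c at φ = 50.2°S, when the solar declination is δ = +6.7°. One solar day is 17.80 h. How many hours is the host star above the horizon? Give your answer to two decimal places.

cos H₀ = −tan φ · tan δ = −tan(-50.2°) × tan(+6.700°) = 0.1410, so H₀ = 1.4293 rad = 81.89°.
Daylight = 2H₀/(2π) × 17.80 h = (1.4293/π) × 17.80 = 8.10 h.

8.10 h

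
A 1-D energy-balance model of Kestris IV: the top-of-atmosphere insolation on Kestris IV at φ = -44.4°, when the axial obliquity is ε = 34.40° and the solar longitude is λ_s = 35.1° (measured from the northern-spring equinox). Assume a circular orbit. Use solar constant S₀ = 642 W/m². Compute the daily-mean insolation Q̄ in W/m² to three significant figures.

Q̄ ≈ 73.0 W/m²

Solar declination: sin δ = sin ε · sin λ_s = sin 34.40° × sin 35.1° = 0.32486, so δ = +18.957°.
cos H₀ = −tan(-44.4°) tan(+18.957°) = 0.3364, H₀ = 1.2277 rad.
Bracket: H₀ sin φ sin δ + cos φ cos δ sin H₀ = 1.2277×-0.69966×0.32486 + 0.71447×0.94576×0.94173 = -0.279046 + 0.636343 = 0.357297.
Q̄ = (S₀/π) × [bracket] = (642/π) × 0.357297 = 73.02 W/m².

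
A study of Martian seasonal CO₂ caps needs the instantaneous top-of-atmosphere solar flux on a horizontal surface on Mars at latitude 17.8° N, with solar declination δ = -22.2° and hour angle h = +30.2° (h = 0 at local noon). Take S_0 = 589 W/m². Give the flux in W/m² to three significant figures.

cos θ_z = sin ϕ sin δ + cos ϕ cos δ cos h = -0.115504 + 0.761900 = 0.646396.
Flux = S_0 · cos θ_z = 589 × 0.646396 = 380.7 W/m².

381 W/m²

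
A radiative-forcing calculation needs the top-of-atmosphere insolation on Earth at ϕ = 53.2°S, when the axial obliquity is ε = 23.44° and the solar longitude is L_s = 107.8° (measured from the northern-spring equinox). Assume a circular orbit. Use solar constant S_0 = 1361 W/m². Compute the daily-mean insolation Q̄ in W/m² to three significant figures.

Q̄ ≈ 70.7 W/m²

Solar declination: sin δ = sin ε · sin L_s = sin 23.44° × sin 107.8° = 0.37875, so δ = +22.256°.
cos h₀ = −tan(-53.2°) tan(+22.256°) = 0.5470, h₀ = 0.9920 rad.
Bracket: h₀ sin ϕ sin δ + cos ϕ cos δ sin h₀ = 0.9920×-0.80073×0.37875 + 0.59902×0.92550×0.83711 = -0.300850 + 0.464088 = 0.163238.
Q̄ = (S_0/π) × [bracket] = (1361/π) × 0.163238 = 70.72 W/m².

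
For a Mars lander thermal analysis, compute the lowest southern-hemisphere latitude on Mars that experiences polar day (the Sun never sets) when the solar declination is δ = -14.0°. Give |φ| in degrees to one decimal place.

Polar day requires cos H₀ = −tan φ tan δ ≤ −1, i.e. tan φ tan δ ≥ 1.
The boundary is |tan φ| · |tan δ| = 1, so |φ| = 90° − |δ| = 90° − 14.0° = 76.0° in the southern hemisphere.

|φ| = 76.0°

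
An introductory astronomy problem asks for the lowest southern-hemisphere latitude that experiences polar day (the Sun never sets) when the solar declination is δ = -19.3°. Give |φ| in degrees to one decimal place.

|φ| = 70.7°

Polar day requires cos H₀ = −tan φ tan δ ≤ −1, i.e. tan φ tan δ ≥ 1.
The boundary is |tan φ| · |tan δ| = 1, so |φ| = 90° − |δ| = 90° − 19.3° = 70.7° in the southern hemisphere.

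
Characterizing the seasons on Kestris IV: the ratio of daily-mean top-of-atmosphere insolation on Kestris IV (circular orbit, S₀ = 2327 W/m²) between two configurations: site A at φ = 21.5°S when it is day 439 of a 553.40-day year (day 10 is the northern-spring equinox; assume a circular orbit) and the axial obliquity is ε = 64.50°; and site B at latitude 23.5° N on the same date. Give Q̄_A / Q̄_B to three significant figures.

Q̄_A / Q̄_B ≈ 48.9

— Configuration A (φ=-21.5°):
Solar longitude: λ_s = 360° × (439 − 10)/553.40 = 279.075°.
sin δ = sin 64.50° × sin 279.075° = -0.89129, so δ = -63.036°.
cos H₀ = −tan(-21.5°) tan(-63.036°) = -0.7743, H₀ = 2.4564 rad.
Bracket: H₀ sin φ sin δ + cos φ cos δ sin H₀ = 2.4564×-0.36650×-0.89129 + 0.93042×0.45344×0.63284 = 0.802402 + 0.266989 = 1.069391.
Q̄ = (S₀/π) × [bracket] = (2327/π) × 1.069391 = 792.11 W/m².
— Configuration B (φ=+23.5°):
cos H₀ = −tan(+23.5°) tan(-63.036°) = 0.8547, H₀ = 0.5459 rad.
Bracket: H₀ sin φ sin δ + cos φ cos δ sin H₀ = 0.5459×0.39875×-0.89129 + 0.91706×0.45344×0.51916 = -0.194014 + 0.215883 = 0.021869.
Q̄ = (S₀/π) × [bracket] = (2327/π) × 0.021869 = 16.199 W/m².
Ratio Q̄_A / Q̄_B = 792.11 / 16.199 = 48.90.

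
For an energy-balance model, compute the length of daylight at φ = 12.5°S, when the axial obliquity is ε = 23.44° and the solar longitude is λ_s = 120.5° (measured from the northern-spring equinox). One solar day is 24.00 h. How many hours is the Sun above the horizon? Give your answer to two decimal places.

11.38 h

Solar declination: sin δ = sin ε · sin λ_s = sin 23.44° × sin 120.5° = 0.34275, so δ = +20.044°.
cos H₀ = −tan φ · tan δ = −tan(-12.5°) × tan(+20.044°) = 0.0809, so H₀ = 1.4898 rad = 85.36°.
Daylight = 2H₀/(2π) × 24.00 h = (1.4898/π) × 24.00 = 11.38 h.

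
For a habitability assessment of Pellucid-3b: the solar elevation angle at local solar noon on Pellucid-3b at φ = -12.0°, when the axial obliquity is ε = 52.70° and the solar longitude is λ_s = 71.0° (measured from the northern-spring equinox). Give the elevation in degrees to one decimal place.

Solar declination: sin δ = sin ε · sin λ_s = sin 52.70° × sin 71.0° = 0.75213, so δ = +48.776°.
At local noon the hour angle is zero, so the zenith angle equals |φ − δ| = |-12.0° − (+48.776°)| = 60.776°.
Elevation = 90° − 60.776° = 29.2°.

29.2°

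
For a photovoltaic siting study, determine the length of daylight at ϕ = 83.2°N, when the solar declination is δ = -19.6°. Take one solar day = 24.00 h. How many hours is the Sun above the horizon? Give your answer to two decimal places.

cos h₀ = −tan ϕ · tan δ = 2.9862 ≥ 1, so the Sun never rises (polar night) and h₀ = 0.
Daylight = 2h₀/(2π) × 24.00 h = (0.0000/π) × 24.00 = 0.00 h.

0.00 h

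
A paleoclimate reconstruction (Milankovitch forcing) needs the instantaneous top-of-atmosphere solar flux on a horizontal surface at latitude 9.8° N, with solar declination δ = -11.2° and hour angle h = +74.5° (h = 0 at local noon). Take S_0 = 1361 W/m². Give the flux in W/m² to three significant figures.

cos θ_z = sin ϕ sin δ + cos ϕ cos δ cos h = -0.033061 + 0.258324 = 0.225263.
Flux = S_0 · cos θ_z = 1361 × 0.225263 = 306.6 W/m².

307 W/m²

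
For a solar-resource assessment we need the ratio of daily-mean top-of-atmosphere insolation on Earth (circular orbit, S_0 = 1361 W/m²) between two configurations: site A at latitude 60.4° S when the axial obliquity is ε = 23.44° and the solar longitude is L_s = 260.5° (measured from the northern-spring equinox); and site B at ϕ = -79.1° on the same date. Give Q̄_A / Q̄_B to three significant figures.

Q̄_A / Q̄_B ≈ 0.930

— Configuration A (ϕ=-60.4°):
Solar declination: sin δ = sin ε · sin L_s = sin 23.44° × sin 260.5° = -0.39233, so δ = -23.100°.
cos h₀ = −tan(-60.4°) tan(-23.100°) = -0.7508, h₀ = 2.4201 rad.
Bracket: h₀ sin ϕ sin δ + cos ϕ cos δ sin h₀ = 2.4201×-0.86949×-0.39233 + 0.49394×0.91982×0.66050 = 0.825561 + 0.300089 = 1.125650.
Q̄ = (S_0/π) × [bracket] = (1361/π) × 1.125650 = 487.65 W/m².
— Configuration B (ϕ=-79.1°):
cos h₀ = −tan(-79.1°) tan(-23.100°) = -2.2149 ≤ −1 ⇒ polar day, h₀ = π.
Bracket: h₀ sin ϕ sin δ + cos ϕ cos δ sin h₀ = 3.1416×-0.98196×-0.39233 + 0.18910×0.91982×0.00000 = 1.210309 + 0.000000 = 1.210309.
Q̄ = (S_0/π) × [bracket] = (1361/π) × 1.210309 = 524.33 W/m².
Ratio Q̄_A / Q̄_B = 487.65 / 524.33 = 0.9300.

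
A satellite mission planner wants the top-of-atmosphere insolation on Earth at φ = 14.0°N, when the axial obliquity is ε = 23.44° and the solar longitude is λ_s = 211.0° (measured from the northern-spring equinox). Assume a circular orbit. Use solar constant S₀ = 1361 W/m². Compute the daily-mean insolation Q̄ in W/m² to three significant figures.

Q̄ ≈ 378 W/m²

Solar declination: sin δ = sin ε · sin λ_s = sin 23.44° × sin 211.0° = -0.20488, so δ = -11.822°.
cos H₀ = −tan(+14.0°) tan(-11.822°) = 0.0522, H₀ = 1.5186 rad.
Bracket: H₀ sin φ sin δ + cos φ cos δ sin H₀ = 1.5186×0.24192×-0.20488 + 0.97030×0.97879×0.99864 = -0.075269 + 0.948428 = 0.873159.
Q̄ = (S₀/π) × [bracket] = (1361/π) × 0.873159 = 378.3 W/m².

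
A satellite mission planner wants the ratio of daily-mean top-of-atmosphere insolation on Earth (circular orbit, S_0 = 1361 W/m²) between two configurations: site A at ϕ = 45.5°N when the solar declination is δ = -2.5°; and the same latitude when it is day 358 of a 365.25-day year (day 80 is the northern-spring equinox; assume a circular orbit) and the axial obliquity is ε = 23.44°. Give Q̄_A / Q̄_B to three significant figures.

— Configuration A (ϕ=+45.5°):
cos h₀ = −tan(+45.5°) tan(-2.500°) = 0.0444, h₀ = 1.5264 rad.
Bracket: h₀ sin ϕ sin δ + cos ϕ cos δ sin h₀ = 1.5264×0.71325×-0.04362 + 0.70091×0.99905×0.99901 = -0.047489 + 0.699551 = 0.652062.
Q̄ = (S_0/π) × [bracket] = (1361/π) × 0.652062 = 282.49 W/m².
— Configuration B (ϕ=+45.5°):
Solar longitude: L_s = 360° × (358 − 80)/365.25 = 274.004°.
sin δ = sin 23.44° × sin 274.004° = -0.39682, so δ = -23.379°.
cos h₀ = −tan(+45.5°) tan(-23.379°) = 0.4399, h₀ = 1.1153 rad.
Bracket: h₀ sin ϕ sin δ + cos ϕ cos δ sin h₀ = 1.1153×0.71325×-0.39682 + 0.70091×0.91790×0.89804 = -0.315665 + 0.577768 = 0.262103.
Q̄ = (S_0/π) × [bracket] = (1361/π) × 0.262103 = 113.55 W/m².
Ratio Q̄_A / Q̄_B = 282.49 / 113.55 = 2.488.

Q̄_A / Q̄_B ≈ 2.49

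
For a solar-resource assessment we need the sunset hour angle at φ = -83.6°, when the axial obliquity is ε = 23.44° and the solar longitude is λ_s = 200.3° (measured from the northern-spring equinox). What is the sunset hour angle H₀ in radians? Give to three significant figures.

H₀ = 3.14 rad

Solar declination: sin δ = sin ε · sin λ_s = sin 23.44° × sin 200.3° = -0.13801, so δ = -7.933°.
Sunrise equation: cos H₀ = −tan φ · tan δ = -1.2422 ≤ −1, so the Sun never sets (polar day) and H₀ = π.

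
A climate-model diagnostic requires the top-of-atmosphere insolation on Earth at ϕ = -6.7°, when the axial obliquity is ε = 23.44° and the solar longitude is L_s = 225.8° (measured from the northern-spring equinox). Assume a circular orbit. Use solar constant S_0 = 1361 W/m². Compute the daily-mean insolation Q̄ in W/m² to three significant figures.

Solar declination: sin δ = sin ε · sin L_s = sin 23.44° × sin 225.8° = -0.28518, so δ = -16.570°.
cos h₀ = −tan(-6.7°) tan(-16.570°) = -0.0350, h₀ = 1.6058 rad.
Bracket: h₀ sin ϕ sin δ + cos ϕ cos δ sin h₀ = 1.6058×-0.11667×-0.28518 + 0.99317×0.95847×0.99939 = 0.053428 + 0.951343 = 1.004771.
Q̄ = (S_0/π) × [bracket] = (1361/π) × 1.004771 = 435.3 W/m².

Q̄ ≈ 435 W/m²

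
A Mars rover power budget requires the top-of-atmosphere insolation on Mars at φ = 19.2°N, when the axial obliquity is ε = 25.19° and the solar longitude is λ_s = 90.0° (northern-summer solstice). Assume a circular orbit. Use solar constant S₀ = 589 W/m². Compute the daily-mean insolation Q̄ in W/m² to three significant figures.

Solar declination: sin δ = sin ε · sin λ_s = sin 25.19° × sin 90.0° = 0.42562, so δ = +25.190°.
cos H₀ = −tan(+19.2°) tan(+25.190°) = -0.1638, H₀ = 1.7353 rad.
Bracket: H₀ sin φ sin δ + cos φ cos δ sin H₀ = 1.7353×0.32887×0.42562 + 0.94438×0.90490×0.98649 = 0.242896 + 0.843024 = 1.085920.
Q̄ = (S₀/π) × [bracket] = (589/π) × 1.085920 = 203.6 W/m².

Q̄ ≈ 204 W/m²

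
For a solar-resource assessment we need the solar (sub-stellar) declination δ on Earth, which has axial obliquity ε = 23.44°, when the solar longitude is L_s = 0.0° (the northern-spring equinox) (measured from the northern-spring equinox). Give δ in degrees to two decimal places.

sin δ = sin ε · sin L_s = sin 23.44° × sin 0.0° = 0.000000.
δ = arcsin(0.000000) = +0.00°.

δ = +0.00°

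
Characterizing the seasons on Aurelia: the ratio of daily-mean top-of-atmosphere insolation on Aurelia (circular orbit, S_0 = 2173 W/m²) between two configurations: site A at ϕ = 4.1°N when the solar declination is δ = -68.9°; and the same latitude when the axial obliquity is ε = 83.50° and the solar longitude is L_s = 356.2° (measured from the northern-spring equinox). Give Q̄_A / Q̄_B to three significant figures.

Q̄_A / Q̄_B ≈ 0.264

— Configuration A (ϕ=+4.1°):
cos h₀ = −tan(+4.1°) tan(-68.900°) = 0.1858, h₀ = 1.3839 rad.
Bracket: h₀ sin ϕ sin δ + cos ϕ cos δ sin h₀ = 1.3839×0.07150×-0.93295 + 0.99744×0.36000×0.98259 = -0.092314 + 0.352827 = 0.260513.
Q̄ = (S_0/π) × [bracket] = (2173/π) × 0.260513 = 180.19 W/m².
— Configuration B (ϕ=+4.1°):
Solar declination: sin δ = sin ε · sin L_s = sin 83.50° × sin 356.2° = -0.06585, so δ = -3.776°.
cos h₀ = −tan(+4.1°) tan(-3.776°) = 0.0047, h₀ = 1.5661 rad.
Bracket: h₀ sin ϕ sin δ + cos ϕ cos δ sin h₀ = 1.5661×0.07150×-0.06585 + 0.99744×0.99783×0.99999 = -0.007374 + 0.995266 = 0.987892.
Q̄ = (S_0/π) × [bracket] = (2173/π) × 0.987892 = 683.31 W/m².
Ratio Q̄_A / Q̄_B = 180.19 / 683.31 = 0.2637.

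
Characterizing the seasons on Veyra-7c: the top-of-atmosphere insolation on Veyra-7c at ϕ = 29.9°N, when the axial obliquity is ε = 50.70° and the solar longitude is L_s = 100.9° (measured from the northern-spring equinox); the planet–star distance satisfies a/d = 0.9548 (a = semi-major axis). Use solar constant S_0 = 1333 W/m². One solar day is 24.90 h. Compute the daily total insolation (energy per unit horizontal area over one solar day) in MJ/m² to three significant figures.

Solar declination: sin δ = sin ε · sin L_s = sin 50.70° × sin 100.9° = 0.75988, so δ = +49.454°.
cos h₀ = −tan(+29.9°) tan(+49.454°) = -0.6722, h₀ = 2.3079 rad.
Bracket: h₀ sin ϕ sin δ + cos ϕ cos δ sin h₀ = 2.3079×0.49849×0.75988 + 0.86690×0.65006×0.74040 = 0.874215 + 0.417243 = 1.291458.
Inverse-square distance factor (a/d)² = 0.9548² = 0.911643.
Q̄ = (S_0/π) × 0.911643 × [bracket] = (1333/π) × 0.911643 × 1.291458 = 499.56 W/m².
Daily total = Q̄ × 24.90 h × 3600 s/h = 499.56 × 24.90 × 3600 / 10⁶ = 44.78 MJ/m².

44.8 MJ/m²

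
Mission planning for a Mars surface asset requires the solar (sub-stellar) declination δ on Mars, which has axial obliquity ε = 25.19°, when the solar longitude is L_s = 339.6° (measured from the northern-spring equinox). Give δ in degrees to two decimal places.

sin δ = sin ε · sin L_s = sin 25.19° × sin 339.6° = -0.148360.
δ = arcsin(-0.148360) = -8.53°.

δ = -8.53°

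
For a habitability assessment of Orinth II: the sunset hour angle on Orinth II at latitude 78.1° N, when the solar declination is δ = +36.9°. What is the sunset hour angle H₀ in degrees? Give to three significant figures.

Sunrise equation: cos H₀ = −tan φ · tan δ = -3.5629 ≤ −1, so the host star never sets (polar day) and H₀ = π.

H₀ = 180°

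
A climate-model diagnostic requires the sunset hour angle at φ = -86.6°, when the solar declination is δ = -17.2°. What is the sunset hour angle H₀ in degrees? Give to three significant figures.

H₀ = 180°

Sunrise equation: cos H₀ = −tan φ · tan δ = -5.2103 ≤ −1, so the Sun never sets (polar day) and H₀ = π.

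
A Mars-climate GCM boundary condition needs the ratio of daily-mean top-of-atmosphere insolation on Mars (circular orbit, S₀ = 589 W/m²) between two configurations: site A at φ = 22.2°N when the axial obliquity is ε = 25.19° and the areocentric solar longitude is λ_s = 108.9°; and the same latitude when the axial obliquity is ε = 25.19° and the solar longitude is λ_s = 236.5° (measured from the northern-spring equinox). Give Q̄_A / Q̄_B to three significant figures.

— Configuration A (φ=+22.2°):
sin δ = sin 25.19° × sin 108.9° = 0.40267, so δ = +23.745°.
cos H₀ = −tan(+22.2°) tan(+23.745°) = -0.1795, H₀ = 1.7513 rad.
Bracket: H₀ sin φ sin δ + cos φ cos δ sin H₀ = 1.7513×0.37784×0.40267 + 0.92587×0.91534×0.98375 = 0.266451 + 0.833714 = 1.100165.
Q̄ = (S₀/π) × [bracket] = (589/π) × 1.100165 = 206.26 W/m².
— Configuration B (φ=+22.2°):
Solar declination: sin δ = sin ε · sin λ_s = sin 25.19° × sin 236.5° = -0.35492, so δ = -20.789°.
cos H₀ = −tan(+22.2°) tan(-20.789°) = 0.1549, H₀ = 1.4152 rad.
Bracket: H₀ sin φ sin δ + cos φ cos δ sin H₀ = 1.4152×0.37784×-0.35492 + 0.92587×0.93490×0.98793 = -0.189783 + 0.855148 = 0.665365.
Q̄ = (S₀/π) × [bracket] = (589/π) × 0.665365 = 124.75 W/m².
Ratio Q̄_A / Q̄_B = 206.26 / 124.75 = 1.653.

Q̄_A / Q̄_B ≈ 1.65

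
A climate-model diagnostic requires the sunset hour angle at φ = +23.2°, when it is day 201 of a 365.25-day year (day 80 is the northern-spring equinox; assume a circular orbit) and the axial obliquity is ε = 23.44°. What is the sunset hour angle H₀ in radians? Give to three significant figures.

H₀ = 1.73 rad

Solar longitude: λ_s = 360° × (201 − 80)/365.25 = 119.261°.
sin δ = sin 23.44° × sin 119.261° = 0.34703, so δ = +20.306°.
cos H₀ = −tan φ · tan δ = −tan(+23.2°) × tan(+20.306°) = -0.1586, so H₀ = 1.7301 rad = 99.13°.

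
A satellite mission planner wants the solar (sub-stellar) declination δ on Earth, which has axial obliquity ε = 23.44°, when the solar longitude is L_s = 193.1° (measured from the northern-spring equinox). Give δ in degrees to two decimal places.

sin δ = sin ε · sin L_s = sin 23.44° × sin 193.1° = -0.090159.
δ = arcsin(-0.090159) = -5.17°.

δ = -5.17°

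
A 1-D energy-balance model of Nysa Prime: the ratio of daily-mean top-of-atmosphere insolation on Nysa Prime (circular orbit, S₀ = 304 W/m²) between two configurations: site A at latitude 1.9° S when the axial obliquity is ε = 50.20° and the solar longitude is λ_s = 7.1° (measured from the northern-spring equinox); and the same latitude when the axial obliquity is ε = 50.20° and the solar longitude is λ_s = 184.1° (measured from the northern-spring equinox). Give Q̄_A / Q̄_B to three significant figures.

— Configuration A (φ=-1.9°):
Solar declination: sin δ = sin ε · sin λ_s = sin 50.20° × sin 7.1° = 0.09496, so δ = +5.449°.
cos H₀ = −tan(-1.9°) tan(+5.449°) = 0.0032, H₀ = 1.5676 rad.
Bracket: H₀ sin φ sin δ + cos φ cos δ sin H₀ = 1.5676×-0.03316×0.09496 + 0.99945×0.99548×0.99999 = -0.004936 + 0.994923 = 0.989987.
Q̄ = (S₀/π) × [bracket] = (304/π) × 0.989987 = 95.797 W/m².
— Configuration B (φ=-1.9°):
Solar declination: sin δ = sin ε · sin λ_s = sin 50.20° × sin 184.1° = -0.05493, so δ = -3.149°.
cos H₀ = −tan(-1.9°) tan(-3.149°) = -0.0018, H₀ = 1.5726 rad.
Bracket: H₀ sin φ sin δ + cos φ cos δ sin H₀ = 1.5726×-0.03316×-0.05493 + 0.99945×0.99849×1.00000 = 0.002864 + 0.997941 = 1.000805.
Q̄ = (S₀/π) × [bracket] = (304/π) × 1.000805 = 96.844 W/m².
Ratio Q̄_A / Q̄_B = 95.797 / 96.844 = 0.9892.

Q̄_A / Q̄_B ≈ 0.989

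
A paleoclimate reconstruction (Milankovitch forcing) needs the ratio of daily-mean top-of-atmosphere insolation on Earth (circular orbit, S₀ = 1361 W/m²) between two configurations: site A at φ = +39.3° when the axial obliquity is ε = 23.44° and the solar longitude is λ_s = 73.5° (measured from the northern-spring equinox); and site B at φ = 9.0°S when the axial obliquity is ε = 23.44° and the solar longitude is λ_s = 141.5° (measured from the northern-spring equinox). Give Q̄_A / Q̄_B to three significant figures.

— Configuration A (φ=+39.3°):
Solar declination: sin δ = sin ε · sin λ_s = sin 23.44° × sin 73.5° = 0.38141, so δ = +22.421°.
cos H₀ = −tan(+39.3°) tan(+22.421°) = -0.3377, H₀ = 1.9153 rad.
Bracket: H₀ sin φ sin δ + cos φ cos δ sin H₀ = 1.9153×0.63338×0.38141 + 0.77384×0.92441×0.94125 = 0.462693 + 0.673319 = 1.136012.
Q̄ = (S₀/π) × [bracket] = (1361/π) × 1.136012 = 492.14 W/m².
— Configuration B (φ=-9.0°):
Solar declination: sin δ = sin ε · sin λ_s = sin 23.44° × sin 141.5° = 0.24763, so δ = +14.337°.
cos H₀ = −tan(-9.0°) tan(+14.337°) = 0.0405, H₀ = 1.5303 rad.
Bracket: H₀ sin φ sin δ + cos φ cos δ sin H₀ = 1.5303×-0.15643×0.24763 + 0.98769×0.96885×0.99918 = -0.059279 + 0.956139 = 0.896860.
Q̄ = (S₀/π) × [bracket] = (1361/π) × 0.896860 = 388.54 W/m².
Ratio Q̄_A / Q̄_B = 492.14 / 388.54 = 1.267.

Q̄_A / Q̄_B ≈ 1.27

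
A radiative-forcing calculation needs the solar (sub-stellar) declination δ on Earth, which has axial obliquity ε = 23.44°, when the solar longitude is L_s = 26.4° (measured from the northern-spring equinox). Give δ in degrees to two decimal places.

δ = +10.19°

sin δ = sin ε · sin L_s = sin 23.44° × sin 26.4° = 0.176871.
δ = arcsin(0.176871) = +10.19°.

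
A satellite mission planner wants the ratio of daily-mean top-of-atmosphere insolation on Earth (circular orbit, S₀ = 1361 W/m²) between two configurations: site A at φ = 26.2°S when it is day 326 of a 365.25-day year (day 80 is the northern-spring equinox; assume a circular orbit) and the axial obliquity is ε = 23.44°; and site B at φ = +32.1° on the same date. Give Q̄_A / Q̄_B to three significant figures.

Q̄_A / Q̄_B ≈ 2.11

— Configuration A (φ=-26.2°):
Solar longitude: λ_s = 360° × (326 − 80)/365.25 = 242.464°.
sin δ = sin 23.44° × sin 242.464° = -0.35273, so δ = -20.654°.
cos H₀ = −tan(-26.2°) tan(-20.654°) = -0.1855, H₀ = 1.7574 rad.
Bracket: H₀ sin φ sin δ + cos φ cos δ sin H₀ = 1.7574×-0.44151×-0.35273 + 0.89726×0.93573×0.98265 = 0.273687 + 0.825026 = 1.098713.
Q̄ = (S₀/π) × [bracket] = (1361/π) × 1.098713 = 475.98 W/m².
— Configuration B (φ=+32.1°):
cos H₀ = −tan(+32.1°) tan(-20.654°) = 0.2365, H₀ = 1.3321 rad.
Bracket: H₀ sin φ sin δ + cos φ cos δ sin H₀ = 1.3321×0.53140×-0.35273 + 0.84712×0.93573×0.97164 = -0.249690 + 0.770195 = 0.520505.
Q̄ = (S₀/π) × [bracket] = (1361/π) × 0.520505 = 225.49 W/m².
Ratio Q̄_A / Q̄_B = 475.98 / 225.49 = 2.111.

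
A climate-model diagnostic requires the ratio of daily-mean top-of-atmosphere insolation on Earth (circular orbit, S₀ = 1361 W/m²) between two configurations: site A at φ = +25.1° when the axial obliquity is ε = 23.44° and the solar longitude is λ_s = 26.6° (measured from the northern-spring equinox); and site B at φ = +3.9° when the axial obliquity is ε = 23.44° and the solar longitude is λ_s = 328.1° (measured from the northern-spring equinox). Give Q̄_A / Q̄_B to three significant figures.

Q̄_A / Q̄_B ≈ 1.06

— Configuration A (φ=+25.1°):
Solar declination: sin δ = sin ε · sin λ_s = sin 23.44° × sin 26.6° = 0.17811, so δ = +10.260°.
cos H₀ = −tan(+25.1°) tan(+10.260°) = -0.0848, H₀ = 1.6557 rad.
Bracket: H₀ sin φ sin δ + cos φ cos δ sin H₀ = 1.6557×0.42420×0.17811 + 0.90557×0.98401×0.99640 = 0.125095 + 0.887882 = 1.012977.
Q̄ = (S₀/π) × [bracket] = (1361/π) × 1.012977 = 438.84 W/m².
— Configuration B (φ=+3.9°):
Solar declination: sin δ = sin ε · sin λ_s = sin 23.44° × sin 328.1° = -0.21021, so δ = -12.134°.
cos H₀ = −tan(+3.9°) tan(-12.134°) = 0.0147, H₀ = 1.5561 rad.
Bracket: H₀ sin φ sin δ + cos φ cos δ sin H₀ = 1.5561×0.06802×-0.21021 + 0.99768×0.97766×0.99989 = -0.022250 + 0.975285 = 0.953035.
Q̄ = (S₀/π) × [bracket] = (1361/π) × 0.953035 = 412.87 W/m².
Ratio Q̄_A / Q̄_B = 438.84 / 412.87 = 1.063.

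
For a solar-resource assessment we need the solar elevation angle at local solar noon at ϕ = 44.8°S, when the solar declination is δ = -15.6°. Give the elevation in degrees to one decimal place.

At local noon the hour angle is zero, so the zenith angle equals |ϕ − δ| = |-44.8° − (-15.600°)| = 29.200°.
Elevation = 90° − 29.200° = 60.8°.

60.8°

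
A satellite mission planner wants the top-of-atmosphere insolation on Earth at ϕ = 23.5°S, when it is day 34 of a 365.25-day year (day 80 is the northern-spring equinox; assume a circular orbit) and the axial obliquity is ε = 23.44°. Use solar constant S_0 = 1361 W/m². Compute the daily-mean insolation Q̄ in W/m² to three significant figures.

Q̄ ≈ 461 W/m²

Solar longitude: L_s = 360° × (34 − 80)/365.25 = -45.339°, i.e. -45.339° + 360° = 314.661°.
sin δ = sin 23.44° × sin 314.661° = -0.28294, so δ = -16.436°.
cos h₀ = −tan(-23.5°) tan(-16.436°) = -0.1283, h₀ = 1.6994 rad.
Bracket: h₀ sin ϕ sin δ + cos ϕ cos δ sin h₀ = 1.6994×-0.39875×-0.28294 + 0.91706×0.95914×0.99174 = 0.191730 + 0.872324 = 1.064054.
Q̄ = (S_0/π) × [bracket] = (1361/π) × 1.064054 = 461.0 W/m².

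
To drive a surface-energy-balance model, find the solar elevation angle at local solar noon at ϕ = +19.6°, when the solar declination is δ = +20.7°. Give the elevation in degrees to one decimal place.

At local noon the hour angle is zero, so the zenith angle equals |ϕ − δ| = |+19.6° − (+20.700°)| = 1.100°.
Elevation = 90° − 1.100° = 88.9°.

88.9°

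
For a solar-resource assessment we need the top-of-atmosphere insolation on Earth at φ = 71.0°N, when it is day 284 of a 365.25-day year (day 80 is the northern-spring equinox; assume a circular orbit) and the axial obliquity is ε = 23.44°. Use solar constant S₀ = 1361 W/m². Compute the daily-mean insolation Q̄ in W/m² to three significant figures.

Q̄ ≈ 60.1 W/m²

Solar longitude: λ_s = 360° × (284 − 80)/365.25 = 201.068°.
sin δ = sin 23.44° × sin 201.068° = -0.14299, so δ = -8.221°.
cos H₀ = −tan(+71.0°) tan(-8.221°) = 0.4196, H₀ = 1.1378 rad.
Bracket: H₀ sin φ sin δ + cos φ cos δ sin H₀ = 1.1378×0.94552×-0.14299 + 0.32557×0.98972×0.90771 = -0.153830 + 0.292485 = 0.138655.
Q̄ = (S₀/π) × [bracket] = (1361/π) × 0.138655 = 60.07 W/m².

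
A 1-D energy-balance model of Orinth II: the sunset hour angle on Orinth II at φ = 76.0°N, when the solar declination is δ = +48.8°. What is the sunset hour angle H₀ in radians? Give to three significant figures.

Sunrise equation: cos H₀ = −tan φ · tan δ = -4.5815 ≤ −1, so the host star never sets (polar day) and H₀ = π.

H₀ = 3.14 rad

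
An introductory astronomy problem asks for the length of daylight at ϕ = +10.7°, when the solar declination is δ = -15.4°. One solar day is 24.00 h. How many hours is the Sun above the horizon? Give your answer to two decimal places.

cos h₀ = −tan ϕ · tan δ = −tan(+10.7°) × tan(-15.400°) = 0.0520, so h₀ = 1.5187 rad = 87.02°.
Daylight = 2h₀/(2π) × 24.00 h = (1.5187/π) × 24.00 = 11.60 h.

11.60 h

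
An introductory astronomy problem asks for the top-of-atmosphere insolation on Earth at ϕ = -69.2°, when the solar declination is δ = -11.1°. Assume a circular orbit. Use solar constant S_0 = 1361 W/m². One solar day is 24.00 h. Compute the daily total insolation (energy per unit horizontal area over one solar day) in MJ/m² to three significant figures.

cos h₀ = −tan(-69.2°) tan(-11.100°) = -0.5165, h₀ = 2.1135 rad.
Bracket: h₀ sin ϕ sin δ + cos ϕ cos δ sin h₀ = 2.1135×-0.93483×-0.19252 + 0.35511×0.98129×0.85630 = 0.380374 + 0.298391 = 0.678765.
Q̄ = (S_0/π) × [bracket] = (1361/π) × 0.678765 = 294.05 W/m².
Daily total = Q̄ × 24.00 h × 3600 s/h = 294.05 × 24.00 × 3600 / 10⁶ = 25.41 MJ/m².

25.4 MJ/m²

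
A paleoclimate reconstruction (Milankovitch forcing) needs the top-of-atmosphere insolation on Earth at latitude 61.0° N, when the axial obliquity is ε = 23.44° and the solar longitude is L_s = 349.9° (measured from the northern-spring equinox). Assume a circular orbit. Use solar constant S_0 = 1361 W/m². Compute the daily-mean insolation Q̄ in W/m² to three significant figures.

Solar declination: sin δ = sin ε · sin L_s = sin 23.44° × sin 349.9° = -0.06976, so δ = -4.000°.
cos h₀ = −tan(+61.0°) tan(-4.000°) = 0.1262, h₀ = 1.4443 rad.
Bracket: h₀ sin ϕ sin δ + cos ϕ cos δ sin h₀ = 1.4443×0.87462×-0.06976 + 0.48481×0.99756×0.99201 = -0.088122 + 0.479763 = 0.391641.
Q̄ = (S_0/π) × [bracket] = (1361/π) × 0.391641 = 169.7 W/m².

Q̄ ≈ 170 W/m²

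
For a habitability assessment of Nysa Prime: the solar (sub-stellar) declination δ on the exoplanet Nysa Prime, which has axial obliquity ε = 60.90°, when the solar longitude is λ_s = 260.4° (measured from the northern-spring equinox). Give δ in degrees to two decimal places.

sin δ = sin ε · sin λ_s = sin 60.90° × sin 260.4° = -0.861536.
δ = arcsin(-0.861536) = -59.49°.

δ = -59.49°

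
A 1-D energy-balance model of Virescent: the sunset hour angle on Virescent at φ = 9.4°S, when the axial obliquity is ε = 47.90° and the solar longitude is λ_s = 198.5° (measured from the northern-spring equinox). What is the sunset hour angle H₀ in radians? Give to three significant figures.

Solar declination: sin δ = sin ε · sin λ_s = sin 47.90° × sin 198.5° = -0.23543, so δ = -13.617°.
cos H₀ = −tan φ · tan δ = −tan(-9.4°) × tan(-13.617°) = -0.0401, so H₀ = 1.6109 rad = 92.30°.

H₀ = 1.61 rad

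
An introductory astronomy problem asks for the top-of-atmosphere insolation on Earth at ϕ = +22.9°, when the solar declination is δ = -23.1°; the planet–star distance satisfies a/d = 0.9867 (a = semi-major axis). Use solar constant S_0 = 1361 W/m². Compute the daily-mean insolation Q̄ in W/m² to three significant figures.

cos h₀ = −tan(+22.9°) tan(-23.100°) = 0.1802, h₀ = 1.3896 rad.
Bracket: h₀ sin ϕ sin δ + cos ϕ cos δ sin h₀ = 1.3896×0.38912×-0.39234 + 0.92119×0.91982×0.98363 = -0.212147 + 0.833458 = 0.621311.
Inverse-square distance factor (a/d)² = 0.9867² = 0.973577.
Q̄ = (S_0/π) × 0.973577 × [bracket] = (1361/π) × 0.973577 × 0.621311 = 262.1 W/m².

Q̄ ≈ 262 W/m²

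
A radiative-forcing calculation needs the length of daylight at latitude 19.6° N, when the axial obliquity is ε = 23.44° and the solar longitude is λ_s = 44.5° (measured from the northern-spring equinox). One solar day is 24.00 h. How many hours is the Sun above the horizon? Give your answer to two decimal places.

12.79 h

Solar declination: sin δ = sin ε · sin λ_s = sin 23.44° × sin 44.5° = 0.27881, so δ = +16.189°.
cos H₀ = −tan φ · tan δ = −tan(+19.6°) × tan(+16.189°) = -0.1034, so H₀ = 1.6744 rad = 95.93°.
Daylight = 2H₀/(2π) × 24.00 h = (1.6744/π) × 24.00 = 12.79 h.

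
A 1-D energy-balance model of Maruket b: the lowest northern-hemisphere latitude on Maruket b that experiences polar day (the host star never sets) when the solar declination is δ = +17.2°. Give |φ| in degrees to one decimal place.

|φ| = 72.8°

Polar day requires cos H₀ = −tan φ tan δ ≤ −1, i.e. tan φ tan δ ≥ 1.
The boundary is |tan φ| · |tan δ| = 1, so |φ| = 90° − |δ| = 90° − 17.2° = 72.8° in the northern hemisphere.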